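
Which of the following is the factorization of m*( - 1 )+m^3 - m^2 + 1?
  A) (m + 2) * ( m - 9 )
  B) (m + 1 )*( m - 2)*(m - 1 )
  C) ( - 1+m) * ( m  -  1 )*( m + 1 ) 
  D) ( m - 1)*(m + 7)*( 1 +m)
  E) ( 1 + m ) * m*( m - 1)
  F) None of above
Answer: C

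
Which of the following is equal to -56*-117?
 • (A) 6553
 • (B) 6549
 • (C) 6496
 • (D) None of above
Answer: D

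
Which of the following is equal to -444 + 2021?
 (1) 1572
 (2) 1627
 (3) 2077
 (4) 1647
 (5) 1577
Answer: 5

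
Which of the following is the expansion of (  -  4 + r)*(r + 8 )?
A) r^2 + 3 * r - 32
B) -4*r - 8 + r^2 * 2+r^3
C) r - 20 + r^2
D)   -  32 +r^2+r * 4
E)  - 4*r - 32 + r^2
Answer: D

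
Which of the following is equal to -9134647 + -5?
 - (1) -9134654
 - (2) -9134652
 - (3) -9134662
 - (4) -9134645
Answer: 2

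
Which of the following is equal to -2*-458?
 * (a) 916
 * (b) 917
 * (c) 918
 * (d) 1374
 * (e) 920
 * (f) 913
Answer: a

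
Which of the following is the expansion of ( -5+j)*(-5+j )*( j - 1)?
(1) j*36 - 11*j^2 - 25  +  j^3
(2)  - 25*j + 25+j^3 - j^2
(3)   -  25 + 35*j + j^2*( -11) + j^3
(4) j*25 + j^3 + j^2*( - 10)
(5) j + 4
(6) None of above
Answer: 3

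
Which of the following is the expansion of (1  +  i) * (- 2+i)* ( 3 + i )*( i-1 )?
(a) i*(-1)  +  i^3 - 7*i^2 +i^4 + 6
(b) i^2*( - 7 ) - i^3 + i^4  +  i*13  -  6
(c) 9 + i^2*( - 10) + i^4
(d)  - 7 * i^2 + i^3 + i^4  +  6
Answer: a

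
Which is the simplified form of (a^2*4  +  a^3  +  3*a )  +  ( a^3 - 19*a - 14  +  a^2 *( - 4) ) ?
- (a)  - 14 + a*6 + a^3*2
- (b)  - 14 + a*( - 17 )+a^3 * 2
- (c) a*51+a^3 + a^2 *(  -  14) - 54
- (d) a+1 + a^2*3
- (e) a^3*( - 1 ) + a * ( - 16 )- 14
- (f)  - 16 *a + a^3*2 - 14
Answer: f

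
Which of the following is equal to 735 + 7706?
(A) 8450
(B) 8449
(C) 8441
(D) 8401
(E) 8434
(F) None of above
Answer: C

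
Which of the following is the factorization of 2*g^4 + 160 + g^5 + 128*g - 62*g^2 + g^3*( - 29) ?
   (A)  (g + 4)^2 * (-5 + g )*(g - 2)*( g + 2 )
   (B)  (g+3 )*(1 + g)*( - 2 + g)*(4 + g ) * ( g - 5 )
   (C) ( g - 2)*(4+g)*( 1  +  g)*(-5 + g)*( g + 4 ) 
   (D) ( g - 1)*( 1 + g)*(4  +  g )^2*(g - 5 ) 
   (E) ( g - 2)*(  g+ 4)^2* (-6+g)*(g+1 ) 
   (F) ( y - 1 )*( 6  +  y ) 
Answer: C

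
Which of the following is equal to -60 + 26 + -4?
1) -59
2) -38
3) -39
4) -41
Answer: 2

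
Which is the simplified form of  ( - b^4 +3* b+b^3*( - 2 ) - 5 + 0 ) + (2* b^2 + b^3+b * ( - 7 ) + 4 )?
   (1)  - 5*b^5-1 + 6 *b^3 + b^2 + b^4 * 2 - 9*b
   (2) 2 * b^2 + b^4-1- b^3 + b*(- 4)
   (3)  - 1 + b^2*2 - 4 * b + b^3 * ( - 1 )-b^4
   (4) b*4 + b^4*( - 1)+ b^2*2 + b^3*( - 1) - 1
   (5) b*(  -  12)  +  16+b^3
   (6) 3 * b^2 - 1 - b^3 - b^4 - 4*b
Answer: 3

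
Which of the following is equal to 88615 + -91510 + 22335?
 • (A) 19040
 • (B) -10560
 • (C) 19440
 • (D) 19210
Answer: C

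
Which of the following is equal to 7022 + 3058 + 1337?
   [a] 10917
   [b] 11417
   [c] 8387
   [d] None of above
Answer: b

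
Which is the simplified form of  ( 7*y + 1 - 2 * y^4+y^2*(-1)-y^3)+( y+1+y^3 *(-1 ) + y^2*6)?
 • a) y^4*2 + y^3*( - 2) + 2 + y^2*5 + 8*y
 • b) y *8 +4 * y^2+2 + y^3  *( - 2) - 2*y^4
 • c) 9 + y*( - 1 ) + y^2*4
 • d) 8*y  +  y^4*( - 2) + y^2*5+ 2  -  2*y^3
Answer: d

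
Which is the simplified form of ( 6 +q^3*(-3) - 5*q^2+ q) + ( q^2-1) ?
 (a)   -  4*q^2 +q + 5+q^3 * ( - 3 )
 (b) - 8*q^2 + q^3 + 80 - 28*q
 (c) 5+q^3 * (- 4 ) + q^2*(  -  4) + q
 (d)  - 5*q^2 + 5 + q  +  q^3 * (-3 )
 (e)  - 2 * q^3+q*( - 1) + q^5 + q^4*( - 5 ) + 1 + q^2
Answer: a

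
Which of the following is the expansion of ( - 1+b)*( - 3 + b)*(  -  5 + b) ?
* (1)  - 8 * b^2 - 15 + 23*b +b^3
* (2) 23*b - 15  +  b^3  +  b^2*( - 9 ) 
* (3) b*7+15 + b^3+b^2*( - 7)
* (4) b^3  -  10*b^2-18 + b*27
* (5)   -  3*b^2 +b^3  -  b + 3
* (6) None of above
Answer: 2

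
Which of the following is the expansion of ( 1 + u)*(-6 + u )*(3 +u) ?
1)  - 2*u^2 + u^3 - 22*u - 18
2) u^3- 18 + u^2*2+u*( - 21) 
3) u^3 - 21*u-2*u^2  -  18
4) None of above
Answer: 3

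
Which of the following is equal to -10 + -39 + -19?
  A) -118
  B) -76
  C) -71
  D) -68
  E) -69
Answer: D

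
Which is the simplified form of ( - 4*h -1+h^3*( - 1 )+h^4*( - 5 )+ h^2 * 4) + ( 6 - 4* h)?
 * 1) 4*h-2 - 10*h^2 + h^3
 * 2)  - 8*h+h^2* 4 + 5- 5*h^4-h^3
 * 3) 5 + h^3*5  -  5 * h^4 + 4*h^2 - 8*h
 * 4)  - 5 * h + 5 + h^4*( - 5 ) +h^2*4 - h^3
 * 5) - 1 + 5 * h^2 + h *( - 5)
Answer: 2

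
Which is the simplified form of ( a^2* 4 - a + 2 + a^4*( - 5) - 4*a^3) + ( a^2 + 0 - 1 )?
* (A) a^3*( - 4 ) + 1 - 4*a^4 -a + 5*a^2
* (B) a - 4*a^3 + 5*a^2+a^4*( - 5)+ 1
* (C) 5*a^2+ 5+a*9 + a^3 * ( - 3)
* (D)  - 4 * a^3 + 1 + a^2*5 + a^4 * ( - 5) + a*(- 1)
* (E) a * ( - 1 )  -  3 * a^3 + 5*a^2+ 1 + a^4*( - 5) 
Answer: D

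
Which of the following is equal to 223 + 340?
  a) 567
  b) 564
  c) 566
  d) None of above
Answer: d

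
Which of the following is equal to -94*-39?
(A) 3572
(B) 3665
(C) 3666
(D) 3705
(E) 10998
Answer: C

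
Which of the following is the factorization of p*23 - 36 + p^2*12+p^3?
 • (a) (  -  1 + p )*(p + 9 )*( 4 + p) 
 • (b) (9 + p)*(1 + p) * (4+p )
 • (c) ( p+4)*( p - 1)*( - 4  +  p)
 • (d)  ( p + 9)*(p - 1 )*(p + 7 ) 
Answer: a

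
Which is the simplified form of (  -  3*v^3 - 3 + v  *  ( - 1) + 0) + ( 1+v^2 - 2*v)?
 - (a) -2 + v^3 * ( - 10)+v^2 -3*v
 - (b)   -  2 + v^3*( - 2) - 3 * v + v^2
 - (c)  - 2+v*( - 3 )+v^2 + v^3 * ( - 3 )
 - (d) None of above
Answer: c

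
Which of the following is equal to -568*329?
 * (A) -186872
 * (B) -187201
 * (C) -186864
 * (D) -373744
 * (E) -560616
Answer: A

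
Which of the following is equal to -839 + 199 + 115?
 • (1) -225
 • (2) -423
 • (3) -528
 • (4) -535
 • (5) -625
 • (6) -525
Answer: 6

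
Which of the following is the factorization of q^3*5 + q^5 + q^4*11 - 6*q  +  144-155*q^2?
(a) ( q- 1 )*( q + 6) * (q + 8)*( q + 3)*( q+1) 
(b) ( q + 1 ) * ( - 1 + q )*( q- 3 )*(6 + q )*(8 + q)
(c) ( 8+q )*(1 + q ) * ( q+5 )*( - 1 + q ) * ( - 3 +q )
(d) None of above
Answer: b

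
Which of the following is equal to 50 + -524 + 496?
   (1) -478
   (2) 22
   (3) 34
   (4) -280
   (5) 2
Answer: 2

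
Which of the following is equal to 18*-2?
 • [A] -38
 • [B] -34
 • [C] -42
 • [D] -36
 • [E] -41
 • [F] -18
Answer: D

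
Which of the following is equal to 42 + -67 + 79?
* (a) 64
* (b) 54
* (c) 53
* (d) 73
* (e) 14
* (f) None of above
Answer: b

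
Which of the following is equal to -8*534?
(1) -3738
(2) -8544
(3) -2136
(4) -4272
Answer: 4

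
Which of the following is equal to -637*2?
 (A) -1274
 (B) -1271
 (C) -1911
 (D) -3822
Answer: A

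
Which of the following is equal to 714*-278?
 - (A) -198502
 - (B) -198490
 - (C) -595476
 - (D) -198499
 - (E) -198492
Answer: E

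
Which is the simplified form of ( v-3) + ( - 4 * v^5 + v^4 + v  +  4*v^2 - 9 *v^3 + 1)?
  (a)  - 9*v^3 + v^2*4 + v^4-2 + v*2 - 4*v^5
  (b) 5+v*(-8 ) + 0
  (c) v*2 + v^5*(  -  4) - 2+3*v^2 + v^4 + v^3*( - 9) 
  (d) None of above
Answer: a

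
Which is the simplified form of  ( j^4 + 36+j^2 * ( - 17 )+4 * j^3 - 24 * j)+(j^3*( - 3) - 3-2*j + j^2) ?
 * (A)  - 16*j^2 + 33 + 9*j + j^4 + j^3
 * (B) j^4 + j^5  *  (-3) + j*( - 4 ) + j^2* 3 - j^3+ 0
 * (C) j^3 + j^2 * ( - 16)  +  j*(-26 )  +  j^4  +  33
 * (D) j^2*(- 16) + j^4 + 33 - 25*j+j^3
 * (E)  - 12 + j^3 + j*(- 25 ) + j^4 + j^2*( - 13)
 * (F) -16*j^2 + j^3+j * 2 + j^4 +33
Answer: C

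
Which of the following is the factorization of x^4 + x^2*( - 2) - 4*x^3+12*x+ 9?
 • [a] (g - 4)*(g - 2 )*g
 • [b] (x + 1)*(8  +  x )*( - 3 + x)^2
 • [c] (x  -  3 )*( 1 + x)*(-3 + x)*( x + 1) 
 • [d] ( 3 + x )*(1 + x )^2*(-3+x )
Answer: c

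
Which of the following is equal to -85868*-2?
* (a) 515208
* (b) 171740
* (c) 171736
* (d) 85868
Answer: c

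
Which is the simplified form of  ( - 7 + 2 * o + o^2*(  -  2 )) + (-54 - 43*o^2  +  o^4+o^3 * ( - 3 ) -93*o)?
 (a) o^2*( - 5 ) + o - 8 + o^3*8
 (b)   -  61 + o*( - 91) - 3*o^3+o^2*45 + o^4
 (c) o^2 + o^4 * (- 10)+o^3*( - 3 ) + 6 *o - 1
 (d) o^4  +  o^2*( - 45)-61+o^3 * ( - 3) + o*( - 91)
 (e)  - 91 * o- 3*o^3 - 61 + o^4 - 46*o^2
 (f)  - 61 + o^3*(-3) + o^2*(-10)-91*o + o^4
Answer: d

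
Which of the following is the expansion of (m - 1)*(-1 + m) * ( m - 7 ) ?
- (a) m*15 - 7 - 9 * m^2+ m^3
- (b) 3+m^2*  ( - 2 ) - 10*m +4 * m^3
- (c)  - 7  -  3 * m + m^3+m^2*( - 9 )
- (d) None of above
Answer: a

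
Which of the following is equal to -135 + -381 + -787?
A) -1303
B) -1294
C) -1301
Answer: A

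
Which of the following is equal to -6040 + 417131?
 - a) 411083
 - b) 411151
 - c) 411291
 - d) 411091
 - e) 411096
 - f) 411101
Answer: d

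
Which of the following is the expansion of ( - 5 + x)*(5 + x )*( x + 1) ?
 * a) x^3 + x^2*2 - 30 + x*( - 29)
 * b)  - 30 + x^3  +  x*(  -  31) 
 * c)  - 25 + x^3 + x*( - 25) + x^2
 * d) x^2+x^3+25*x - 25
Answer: c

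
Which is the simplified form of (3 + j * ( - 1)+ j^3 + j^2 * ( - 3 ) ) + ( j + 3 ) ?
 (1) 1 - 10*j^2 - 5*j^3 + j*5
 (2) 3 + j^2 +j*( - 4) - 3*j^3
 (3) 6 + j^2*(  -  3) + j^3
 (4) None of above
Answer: 3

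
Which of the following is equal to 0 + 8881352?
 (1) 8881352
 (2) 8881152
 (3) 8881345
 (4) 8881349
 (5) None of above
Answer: 1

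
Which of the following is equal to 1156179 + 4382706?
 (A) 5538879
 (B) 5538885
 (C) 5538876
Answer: B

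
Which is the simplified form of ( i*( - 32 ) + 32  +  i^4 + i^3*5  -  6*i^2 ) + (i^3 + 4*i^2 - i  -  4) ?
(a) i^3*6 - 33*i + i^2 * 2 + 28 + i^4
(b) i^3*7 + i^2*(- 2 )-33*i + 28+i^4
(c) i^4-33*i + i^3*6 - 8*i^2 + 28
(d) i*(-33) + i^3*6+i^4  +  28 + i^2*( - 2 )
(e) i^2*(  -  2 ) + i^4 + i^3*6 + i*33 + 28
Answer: d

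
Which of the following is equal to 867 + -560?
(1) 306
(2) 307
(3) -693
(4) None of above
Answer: 2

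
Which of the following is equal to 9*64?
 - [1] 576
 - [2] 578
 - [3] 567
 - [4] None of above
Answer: 1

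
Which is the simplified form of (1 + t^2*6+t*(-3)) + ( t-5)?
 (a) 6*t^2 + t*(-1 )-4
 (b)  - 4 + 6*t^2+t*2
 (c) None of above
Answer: c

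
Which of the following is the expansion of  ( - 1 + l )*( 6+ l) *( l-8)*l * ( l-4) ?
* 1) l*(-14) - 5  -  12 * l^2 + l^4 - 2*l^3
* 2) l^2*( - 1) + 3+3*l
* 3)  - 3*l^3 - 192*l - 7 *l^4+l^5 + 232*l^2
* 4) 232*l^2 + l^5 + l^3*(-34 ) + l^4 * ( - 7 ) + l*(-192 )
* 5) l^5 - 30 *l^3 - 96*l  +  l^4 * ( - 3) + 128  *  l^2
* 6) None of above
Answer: 4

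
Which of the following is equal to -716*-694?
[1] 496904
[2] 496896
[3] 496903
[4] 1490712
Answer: 1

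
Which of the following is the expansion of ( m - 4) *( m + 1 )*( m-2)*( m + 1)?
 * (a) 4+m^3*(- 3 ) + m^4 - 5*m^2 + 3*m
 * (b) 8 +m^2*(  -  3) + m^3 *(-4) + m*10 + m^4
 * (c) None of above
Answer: b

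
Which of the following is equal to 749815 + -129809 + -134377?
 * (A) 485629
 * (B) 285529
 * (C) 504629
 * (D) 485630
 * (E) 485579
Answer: A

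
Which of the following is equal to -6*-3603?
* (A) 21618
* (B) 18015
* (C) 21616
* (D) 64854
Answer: A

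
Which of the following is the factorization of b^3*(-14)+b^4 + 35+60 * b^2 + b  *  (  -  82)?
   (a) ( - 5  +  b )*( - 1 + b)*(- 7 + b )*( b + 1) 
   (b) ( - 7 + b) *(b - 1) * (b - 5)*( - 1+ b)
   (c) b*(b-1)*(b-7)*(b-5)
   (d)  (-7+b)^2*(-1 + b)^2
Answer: b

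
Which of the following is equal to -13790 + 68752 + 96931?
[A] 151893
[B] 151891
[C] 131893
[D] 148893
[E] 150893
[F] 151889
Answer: A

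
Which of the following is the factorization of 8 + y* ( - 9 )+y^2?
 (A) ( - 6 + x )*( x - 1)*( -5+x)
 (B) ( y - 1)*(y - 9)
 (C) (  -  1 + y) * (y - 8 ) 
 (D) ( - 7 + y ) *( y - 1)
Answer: C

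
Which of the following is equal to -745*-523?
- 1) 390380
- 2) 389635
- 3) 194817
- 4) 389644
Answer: 2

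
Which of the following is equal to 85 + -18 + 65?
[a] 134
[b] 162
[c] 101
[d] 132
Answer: d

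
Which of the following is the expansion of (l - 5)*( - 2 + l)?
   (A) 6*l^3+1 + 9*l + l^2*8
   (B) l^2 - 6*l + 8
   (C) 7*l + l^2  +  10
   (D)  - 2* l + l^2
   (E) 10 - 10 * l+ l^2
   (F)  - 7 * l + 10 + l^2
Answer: F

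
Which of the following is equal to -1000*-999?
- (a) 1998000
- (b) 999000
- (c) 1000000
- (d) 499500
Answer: b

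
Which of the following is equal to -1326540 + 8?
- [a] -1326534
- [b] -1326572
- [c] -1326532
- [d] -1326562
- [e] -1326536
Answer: c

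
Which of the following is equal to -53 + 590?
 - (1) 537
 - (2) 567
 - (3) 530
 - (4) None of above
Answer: 1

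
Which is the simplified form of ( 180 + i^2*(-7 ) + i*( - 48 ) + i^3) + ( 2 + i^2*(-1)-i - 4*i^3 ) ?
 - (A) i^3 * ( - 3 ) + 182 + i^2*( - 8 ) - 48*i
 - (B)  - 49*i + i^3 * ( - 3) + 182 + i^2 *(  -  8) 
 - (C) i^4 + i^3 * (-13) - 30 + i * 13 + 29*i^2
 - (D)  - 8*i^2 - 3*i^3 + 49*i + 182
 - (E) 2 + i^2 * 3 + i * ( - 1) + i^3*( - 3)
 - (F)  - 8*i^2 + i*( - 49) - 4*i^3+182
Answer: B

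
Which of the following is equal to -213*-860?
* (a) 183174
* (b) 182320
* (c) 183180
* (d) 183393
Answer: c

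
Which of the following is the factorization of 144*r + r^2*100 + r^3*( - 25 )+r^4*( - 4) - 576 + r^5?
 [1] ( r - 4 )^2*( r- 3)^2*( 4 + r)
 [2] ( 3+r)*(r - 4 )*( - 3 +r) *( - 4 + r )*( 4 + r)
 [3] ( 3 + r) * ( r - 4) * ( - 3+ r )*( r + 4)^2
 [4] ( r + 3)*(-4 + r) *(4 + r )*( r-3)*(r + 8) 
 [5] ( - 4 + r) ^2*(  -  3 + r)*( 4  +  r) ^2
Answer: 2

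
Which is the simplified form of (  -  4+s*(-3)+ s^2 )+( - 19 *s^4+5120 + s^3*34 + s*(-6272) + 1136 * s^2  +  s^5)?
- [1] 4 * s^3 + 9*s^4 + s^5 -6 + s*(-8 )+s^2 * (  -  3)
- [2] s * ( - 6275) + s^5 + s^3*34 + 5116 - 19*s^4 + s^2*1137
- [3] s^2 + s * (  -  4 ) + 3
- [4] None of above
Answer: 2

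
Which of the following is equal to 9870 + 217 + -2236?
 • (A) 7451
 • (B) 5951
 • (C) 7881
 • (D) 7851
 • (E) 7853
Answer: D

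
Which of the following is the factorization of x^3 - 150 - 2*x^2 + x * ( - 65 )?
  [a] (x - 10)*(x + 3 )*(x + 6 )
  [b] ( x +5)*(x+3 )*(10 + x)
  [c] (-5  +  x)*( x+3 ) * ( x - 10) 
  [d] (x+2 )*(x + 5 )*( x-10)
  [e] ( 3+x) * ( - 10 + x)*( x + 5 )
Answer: e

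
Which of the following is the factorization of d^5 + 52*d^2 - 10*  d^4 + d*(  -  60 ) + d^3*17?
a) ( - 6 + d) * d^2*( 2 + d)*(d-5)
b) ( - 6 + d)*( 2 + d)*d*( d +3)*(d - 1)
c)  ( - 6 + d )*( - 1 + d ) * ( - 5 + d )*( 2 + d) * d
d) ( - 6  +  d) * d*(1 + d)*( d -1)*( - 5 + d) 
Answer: c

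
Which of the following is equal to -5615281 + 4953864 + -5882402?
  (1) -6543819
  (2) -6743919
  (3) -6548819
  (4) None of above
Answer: 1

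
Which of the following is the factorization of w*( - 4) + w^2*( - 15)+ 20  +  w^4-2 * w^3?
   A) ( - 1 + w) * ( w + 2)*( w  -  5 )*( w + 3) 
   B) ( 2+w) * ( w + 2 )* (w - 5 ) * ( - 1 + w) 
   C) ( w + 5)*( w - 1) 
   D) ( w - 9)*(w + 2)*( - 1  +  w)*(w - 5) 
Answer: B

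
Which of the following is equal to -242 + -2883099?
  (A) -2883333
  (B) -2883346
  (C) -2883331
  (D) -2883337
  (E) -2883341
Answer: E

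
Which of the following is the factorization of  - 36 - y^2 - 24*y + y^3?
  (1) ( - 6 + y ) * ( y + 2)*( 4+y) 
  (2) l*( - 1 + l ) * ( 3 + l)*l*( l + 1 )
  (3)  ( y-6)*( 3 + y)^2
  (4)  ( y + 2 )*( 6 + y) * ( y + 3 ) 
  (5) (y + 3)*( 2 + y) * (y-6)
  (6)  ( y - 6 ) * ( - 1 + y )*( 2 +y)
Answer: 5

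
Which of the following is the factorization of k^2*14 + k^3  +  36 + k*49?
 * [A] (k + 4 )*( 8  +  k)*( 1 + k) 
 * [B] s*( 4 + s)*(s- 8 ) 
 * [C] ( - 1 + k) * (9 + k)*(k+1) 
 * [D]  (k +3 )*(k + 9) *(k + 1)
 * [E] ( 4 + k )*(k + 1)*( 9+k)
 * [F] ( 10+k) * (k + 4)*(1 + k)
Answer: E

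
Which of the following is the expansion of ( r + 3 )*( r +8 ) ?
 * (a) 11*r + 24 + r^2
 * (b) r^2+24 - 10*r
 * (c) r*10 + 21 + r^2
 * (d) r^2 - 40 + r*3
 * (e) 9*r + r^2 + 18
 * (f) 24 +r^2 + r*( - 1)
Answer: a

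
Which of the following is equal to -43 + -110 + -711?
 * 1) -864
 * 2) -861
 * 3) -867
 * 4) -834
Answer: 1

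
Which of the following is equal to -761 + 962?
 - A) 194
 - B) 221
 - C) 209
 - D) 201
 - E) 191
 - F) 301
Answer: D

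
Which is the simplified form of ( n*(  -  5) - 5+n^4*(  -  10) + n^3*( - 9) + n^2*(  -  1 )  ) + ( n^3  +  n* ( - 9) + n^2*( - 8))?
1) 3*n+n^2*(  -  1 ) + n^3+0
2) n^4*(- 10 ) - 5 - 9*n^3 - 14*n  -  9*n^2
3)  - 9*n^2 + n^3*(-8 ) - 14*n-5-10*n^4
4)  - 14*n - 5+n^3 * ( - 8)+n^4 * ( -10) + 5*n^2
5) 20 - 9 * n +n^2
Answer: 3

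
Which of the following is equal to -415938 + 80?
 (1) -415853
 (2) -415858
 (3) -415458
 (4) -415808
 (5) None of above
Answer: 2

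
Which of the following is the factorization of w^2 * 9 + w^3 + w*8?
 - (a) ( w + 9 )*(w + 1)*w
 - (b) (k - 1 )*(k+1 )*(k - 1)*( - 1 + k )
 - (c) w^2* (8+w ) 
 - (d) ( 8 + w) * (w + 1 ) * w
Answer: d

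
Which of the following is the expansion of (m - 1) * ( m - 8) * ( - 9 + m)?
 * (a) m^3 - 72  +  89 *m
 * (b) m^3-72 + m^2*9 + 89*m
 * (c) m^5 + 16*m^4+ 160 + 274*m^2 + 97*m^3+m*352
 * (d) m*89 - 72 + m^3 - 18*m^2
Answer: d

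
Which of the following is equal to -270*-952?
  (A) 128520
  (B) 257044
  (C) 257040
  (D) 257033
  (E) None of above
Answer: C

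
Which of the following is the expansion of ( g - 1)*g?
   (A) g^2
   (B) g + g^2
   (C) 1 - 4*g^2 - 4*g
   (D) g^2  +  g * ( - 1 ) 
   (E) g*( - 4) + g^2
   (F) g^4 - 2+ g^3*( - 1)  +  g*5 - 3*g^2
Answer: D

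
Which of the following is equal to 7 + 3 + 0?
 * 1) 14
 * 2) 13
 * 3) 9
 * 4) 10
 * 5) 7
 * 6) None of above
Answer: 4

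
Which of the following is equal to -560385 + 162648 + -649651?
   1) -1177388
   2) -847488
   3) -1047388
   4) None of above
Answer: 3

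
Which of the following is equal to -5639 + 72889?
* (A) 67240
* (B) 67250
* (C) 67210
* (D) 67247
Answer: B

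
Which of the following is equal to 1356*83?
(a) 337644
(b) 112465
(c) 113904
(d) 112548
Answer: d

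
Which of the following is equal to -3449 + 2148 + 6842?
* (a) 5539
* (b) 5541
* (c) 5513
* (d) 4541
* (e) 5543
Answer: b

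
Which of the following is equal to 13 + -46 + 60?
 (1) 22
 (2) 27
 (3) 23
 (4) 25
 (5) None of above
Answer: 2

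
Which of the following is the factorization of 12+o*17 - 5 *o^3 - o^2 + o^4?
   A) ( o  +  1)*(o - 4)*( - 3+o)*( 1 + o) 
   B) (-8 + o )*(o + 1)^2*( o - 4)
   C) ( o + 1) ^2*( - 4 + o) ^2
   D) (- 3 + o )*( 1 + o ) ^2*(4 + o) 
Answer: A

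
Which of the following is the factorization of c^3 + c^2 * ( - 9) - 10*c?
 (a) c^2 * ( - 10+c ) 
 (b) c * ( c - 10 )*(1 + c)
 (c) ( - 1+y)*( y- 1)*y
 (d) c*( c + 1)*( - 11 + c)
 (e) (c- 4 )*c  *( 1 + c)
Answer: b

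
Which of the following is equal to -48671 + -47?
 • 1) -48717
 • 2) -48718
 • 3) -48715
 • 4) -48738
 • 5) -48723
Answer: 2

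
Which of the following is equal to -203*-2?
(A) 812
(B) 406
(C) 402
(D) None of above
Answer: B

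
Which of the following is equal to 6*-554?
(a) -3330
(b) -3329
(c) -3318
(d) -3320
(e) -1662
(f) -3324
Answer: f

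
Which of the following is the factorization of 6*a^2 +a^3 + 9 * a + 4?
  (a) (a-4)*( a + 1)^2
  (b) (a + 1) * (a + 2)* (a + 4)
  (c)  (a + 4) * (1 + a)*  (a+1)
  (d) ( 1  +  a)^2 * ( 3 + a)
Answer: c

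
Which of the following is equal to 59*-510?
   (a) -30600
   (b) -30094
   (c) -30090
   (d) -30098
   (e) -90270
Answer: c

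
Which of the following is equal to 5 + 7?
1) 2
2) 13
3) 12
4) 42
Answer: 3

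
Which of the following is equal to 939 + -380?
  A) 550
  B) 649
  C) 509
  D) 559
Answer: D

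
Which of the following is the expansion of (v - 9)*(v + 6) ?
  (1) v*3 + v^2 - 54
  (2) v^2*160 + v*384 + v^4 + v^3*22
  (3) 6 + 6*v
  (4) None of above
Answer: 4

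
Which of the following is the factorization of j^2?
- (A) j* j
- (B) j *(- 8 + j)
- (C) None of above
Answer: A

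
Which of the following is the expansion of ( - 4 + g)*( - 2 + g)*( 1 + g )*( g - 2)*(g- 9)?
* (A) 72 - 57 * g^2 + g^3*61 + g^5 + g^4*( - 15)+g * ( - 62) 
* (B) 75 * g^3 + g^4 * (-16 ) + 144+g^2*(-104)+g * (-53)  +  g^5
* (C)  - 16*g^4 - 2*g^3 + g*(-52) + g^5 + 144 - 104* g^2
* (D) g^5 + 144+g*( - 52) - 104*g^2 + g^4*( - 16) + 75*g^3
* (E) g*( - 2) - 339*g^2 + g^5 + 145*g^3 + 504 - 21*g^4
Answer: D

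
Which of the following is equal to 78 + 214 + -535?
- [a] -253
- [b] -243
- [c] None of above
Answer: b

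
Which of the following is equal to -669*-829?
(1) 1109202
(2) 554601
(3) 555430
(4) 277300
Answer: 2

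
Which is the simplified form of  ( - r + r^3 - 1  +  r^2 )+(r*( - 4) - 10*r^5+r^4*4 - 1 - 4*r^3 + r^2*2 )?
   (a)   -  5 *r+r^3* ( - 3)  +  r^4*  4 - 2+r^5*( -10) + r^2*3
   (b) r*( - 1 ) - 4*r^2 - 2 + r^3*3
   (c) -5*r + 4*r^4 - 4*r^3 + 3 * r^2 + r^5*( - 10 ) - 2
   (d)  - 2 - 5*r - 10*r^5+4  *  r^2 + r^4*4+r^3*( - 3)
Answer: a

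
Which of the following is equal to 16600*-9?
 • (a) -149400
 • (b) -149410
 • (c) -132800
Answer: a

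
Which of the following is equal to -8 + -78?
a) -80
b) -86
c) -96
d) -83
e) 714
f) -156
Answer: b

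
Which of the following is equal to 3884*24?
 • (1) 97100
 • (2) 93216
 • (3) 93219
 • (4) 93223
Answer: 2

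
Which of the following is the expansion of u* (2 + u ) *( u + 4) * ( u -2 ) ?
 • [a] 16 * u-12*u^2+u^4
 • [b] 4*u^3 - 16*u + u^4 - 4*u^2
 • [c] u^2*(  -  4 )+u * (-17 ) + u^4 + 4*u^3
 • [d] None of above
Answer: b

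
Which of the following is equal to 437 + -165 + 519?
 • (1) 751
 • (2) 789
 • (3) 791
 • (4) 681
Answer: 3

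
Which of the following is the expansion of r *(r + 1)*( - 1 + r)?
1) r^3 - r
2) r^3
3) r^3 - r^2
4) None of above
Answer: 1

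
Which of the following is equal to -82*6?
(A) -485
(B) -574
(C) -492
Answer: C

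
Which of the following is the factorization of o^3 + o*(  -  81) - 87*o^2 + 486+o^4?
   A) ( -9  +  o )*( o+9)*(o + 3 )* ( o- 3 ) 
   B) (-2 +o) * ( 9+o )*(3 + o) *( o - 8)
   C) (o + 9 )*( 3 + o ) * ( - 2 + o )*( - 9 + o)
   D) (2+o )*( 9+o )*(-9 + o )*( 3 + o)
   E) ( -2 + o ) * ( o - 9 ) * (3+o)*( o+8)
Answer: C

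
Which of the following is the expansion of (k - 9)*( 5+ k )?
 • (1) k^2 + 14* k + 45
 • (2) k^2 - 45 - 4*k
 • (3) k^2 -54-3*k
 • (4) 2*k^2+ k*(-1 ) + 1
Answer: 2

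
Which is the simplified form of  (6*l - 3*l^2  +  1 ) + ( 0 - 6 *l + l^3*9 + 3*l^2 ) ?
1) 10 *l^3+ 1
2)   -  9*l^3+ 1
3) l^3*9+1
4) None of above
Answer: 3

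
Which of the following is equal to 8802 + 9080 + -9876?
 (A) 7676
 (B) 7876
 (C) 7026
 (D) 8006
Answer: D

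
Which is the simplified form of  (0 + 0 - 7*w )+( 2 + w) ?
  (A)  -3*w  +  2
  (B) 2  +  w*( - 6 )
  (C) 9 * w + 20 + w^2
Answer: B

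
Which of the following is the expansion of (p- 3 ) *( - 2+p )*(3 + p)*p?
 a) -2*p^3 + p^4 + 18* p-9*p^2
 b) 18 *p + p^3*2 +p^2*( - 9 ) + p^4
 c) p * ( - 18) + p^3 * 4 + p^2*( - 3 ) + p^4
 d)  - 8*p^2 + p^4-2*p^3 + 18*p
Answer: a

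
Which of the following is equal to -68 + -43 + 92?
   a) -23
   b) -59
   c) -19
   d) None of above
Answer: c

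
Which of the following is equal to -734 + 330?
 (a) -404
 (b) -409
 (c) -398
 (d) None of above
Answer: a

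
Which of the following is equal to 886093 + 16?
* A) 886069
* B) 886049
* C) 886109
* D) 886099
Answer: C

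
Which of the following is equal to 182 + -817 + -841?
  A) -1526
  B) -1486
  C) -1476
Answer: C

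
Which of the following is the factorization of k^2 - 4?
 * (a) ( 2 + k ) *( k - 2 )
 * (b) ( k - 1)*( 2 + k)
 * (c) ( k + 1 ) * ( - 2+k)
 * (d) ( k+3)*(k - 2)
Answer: a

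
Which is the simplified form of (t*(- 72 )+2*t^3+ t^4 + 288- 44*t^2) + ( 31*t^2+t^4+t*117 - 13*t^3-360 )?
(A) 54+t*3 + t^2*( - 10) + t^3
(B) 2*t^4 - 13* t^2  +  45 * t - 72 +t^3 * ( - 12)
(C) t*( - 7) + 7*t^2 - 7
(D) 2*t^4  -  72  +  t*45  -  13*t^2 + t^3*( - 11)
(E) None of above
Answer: D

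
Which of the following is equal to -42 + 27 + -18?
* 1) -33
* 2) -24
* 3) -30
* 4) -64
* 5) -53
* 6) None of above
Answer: 1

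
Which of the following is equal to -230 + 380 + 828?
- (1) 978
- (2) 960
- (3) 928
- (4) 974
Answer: 1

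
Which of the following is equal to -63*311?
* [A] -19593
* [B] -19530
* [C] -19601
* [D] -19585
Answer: A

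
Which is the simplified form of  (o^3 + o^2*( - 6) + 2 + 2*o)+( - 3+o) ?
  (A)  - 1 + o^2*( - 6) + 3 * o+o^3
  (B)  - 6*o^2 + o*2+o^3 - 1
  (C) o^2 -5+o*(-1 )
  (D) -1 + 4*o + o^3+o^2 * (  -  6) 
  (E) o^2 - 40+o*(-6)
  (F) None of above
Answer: A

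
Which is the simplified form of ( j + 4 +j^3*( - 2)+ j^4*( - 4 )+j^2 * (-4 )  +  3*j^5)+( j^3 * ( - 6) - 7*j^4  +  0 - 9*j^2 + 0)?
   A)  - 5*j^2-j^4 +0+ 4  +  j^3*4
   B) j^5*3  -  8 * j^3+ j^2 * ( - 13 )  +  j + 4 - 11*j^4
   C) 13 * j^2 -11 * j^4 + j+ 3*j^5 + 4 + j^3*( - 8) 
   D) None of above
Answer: B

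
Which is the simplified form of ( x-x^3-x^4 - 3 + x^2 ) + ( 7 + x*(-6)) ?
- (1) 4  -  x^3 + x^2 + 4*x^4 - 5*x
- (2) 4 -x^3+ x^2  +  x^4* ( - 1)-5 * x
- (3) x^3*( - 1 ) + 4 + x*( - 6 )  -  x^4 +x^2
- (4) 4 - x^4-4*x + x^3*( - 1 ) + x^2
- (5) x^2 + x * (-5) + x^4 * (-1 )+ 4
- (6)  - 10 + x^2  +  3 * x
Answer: 2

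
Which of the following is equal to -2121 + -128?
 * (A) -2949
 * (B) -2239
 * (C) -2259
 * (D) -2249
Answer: D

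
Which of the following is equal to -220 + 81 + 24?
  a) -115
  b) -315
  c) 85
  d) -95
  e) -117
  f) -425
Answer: a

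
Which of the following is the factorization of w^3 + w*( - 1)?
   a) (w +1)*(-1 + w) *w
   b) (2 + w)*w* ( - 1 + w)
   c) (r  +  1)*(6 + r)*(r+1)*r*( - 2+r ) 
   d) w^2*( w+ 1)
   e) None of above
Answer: a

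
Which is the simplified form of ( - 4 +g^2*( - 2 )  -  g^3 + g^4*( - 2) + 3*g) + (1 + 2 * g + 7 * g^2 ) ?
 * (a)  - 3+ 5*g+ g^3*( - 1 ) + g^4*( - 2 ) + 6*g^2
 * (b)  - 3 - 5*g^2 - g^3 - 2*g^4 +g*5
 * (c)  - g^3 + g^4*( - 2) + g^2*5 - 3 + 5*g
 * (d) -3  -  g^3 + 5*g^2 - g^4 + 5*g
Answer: c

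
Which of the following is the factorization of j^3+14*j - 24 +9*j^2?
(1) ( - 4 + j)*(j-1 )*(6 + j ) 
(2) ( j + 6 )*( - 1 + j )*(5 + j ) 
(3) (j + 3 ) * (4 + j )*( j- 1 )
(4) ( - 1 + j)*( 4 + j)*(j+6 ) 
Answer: 4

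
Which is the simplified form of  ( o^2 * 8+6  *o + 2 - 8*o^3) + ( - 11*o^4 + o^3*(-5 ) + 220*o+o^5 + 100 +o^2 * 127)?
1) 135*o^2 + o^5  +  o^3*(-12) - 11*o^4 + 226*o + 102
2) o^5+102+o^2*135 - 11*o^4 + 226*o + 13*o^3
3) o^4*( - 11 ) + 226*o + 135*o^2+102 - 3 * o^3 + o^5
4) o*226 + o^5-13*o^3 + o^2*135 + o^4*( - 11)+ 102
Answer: 4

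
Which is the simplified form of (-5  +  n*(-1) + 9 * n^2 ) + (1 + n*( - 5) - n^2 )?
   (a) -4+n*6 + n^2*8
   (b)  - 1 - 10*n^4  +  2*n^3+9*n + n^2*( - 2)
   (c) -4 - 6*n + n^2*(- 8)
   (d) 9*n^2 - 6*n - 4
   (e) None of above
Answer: e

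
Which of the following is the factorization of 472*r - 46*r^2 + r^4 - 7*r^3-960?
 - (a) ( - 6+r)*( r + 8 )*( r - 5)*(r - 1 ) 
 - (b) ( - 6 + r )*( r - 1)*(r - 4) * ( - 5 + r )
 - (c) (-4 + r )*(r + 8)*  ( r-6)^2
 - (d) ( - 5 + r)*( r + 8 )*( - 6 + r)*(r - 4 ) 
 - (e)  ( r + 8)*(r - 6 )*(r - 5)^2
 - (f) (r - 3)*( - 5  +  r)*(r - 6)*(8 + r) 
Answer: d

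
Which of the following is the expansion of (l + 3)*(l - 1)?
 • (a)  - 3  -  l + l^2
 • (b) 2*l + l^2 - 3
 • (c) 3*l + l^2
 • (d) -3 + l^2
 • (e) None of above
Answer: b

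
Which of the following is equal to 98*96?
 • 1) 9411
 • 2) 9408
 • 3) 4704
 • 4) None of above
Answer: 2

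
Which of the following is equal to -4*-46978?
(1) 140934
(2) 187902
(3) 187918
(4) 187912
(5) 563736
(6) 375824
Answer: 4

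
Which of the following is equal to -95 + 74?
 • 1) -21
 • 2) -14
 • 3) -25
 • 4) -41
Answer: 1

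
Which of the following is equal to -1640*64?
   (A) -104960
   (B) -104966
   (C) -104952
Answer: A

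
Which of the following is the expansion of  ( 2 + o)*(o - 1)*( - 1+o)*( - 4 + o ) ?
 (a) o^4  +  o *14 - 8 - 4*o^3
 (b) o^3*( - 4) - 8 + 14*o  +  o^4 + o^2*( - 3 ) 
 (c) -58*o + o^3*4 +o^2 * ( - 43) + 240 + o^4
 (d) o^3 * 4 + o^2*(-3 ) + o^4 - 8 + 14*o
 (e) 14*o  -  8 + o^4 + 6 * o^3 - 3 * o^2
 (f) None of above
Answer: b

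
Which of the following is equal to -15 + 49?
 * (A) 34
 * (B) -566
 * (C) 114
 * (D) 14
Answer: A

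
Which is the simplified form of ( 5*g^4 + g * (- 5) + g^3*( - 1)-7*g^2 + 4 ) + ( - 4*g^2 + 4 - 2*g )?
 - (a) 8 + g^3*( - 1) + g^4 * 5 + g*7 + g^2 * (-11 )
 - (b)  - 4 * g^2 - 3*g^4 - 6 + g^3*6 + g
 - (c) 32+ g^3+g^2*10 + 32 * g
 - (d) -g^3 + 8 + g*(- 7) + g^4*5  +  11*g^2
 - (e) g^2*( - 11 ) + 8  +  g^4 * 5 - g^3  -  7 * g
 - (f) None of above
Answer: e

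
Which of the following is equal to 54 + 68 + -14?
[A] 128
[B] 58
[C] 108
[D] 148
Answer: C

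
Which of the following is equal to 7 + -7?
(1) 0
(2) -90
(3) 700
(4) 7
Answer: 1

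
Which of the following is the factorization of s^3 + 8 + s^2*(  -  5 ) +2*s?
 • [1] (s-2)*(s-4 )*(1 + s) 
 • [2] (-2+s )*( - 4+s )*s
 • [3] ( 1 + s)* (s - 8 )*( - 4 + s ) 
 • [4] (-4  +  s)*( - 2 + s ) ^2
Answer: 1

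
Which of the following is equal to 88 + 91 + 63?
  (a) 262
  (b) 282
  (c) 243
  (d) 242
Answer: d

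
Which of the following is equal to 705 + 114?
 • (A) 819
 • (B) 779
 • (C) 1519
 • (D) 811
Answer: A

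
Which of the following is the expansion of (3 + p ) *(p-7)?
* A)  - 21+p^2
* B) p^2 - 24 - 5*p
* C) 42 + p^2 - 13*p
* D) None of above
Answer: D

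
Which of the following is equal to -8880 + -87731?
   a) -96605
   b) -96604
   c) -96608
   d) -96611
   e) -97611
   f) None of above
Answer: d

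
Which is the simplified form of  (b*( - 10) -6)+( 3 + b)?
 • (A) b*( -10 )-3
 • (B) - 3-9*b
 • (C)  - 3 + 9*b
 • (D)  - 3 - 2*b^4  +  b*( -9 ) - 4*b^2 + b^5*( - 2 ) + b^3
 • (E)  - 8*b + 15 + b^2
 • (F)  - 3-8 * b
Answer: B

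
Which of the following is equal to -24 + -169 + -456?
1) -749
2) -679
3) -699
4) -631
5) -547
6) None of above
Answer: 6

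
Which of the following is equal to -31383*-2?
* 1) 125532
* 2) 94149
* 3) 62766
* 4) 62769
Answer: 3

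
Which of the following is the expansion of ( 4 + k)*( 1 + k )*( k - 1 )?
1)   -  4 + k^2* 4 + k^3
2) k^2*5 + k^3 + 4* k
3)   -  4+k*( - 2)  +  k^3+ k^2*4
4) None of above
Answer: 4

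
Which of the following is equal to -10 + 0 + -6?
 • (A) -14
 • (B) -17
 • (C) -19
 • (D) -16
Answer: D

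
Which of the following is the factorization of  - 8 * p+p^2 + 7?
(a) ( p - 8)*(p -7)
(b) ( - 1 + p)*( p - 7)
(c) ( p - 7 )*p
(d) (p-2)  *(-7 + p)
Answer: b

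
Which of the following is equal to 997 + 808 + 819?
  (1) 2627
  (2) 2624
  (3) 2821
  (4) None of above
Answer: 2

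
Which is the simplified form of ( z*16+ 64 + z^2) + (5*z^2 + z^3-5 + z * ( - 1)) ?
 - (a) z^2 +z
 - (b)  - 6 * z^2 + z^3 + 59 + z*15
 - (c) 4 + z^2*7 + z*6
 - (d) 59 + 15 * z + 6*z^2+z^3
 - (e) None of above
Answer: d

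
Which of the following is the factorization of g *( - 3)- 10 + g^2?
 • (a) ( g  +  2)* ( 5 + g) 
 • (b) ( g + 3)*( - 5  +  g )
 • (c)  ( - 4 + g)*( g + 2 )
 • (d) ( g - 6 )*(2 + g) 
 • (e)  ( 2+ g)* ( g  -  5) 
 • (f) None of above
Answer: e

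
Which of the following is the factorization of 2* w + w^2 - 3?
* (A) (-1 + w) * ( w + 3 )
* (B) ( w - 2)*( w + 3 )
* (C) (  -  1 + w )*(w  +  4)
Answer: A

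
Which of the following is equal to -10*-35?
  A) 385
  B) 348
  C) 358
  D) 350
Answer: D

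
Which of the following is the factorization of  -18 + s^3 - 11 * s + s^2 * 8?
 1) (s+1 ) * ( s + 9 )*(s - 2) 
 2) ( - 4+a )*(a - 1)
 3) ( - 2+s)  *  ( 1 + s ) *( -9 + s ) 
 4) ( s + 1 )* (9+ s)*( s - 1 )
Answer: 1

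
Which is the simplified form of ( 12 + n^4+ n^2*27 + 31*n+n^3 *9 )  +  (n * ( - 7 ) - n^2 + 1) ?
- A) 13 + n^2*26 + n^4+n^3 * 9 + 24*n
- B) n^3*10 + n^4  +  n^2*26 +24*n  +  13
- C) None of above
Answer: A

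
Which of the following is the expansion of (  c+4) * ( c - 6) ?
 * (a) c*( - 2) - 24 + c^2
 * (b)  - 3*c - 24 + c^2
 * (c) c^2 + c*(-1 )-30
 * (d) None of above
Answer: a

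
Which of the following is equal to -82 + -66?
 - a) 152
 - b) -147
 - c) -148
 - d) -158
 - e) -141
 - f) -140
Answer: c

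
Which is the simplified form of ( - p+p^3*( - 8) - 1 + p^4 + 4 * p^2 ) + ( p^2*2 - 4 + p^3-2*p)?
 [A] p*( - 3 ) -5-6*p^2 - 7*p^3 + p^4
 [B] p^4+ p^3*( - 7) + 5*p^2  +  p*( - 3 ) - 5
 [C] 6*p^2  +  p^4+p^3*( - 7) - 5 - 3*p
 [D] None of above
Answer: C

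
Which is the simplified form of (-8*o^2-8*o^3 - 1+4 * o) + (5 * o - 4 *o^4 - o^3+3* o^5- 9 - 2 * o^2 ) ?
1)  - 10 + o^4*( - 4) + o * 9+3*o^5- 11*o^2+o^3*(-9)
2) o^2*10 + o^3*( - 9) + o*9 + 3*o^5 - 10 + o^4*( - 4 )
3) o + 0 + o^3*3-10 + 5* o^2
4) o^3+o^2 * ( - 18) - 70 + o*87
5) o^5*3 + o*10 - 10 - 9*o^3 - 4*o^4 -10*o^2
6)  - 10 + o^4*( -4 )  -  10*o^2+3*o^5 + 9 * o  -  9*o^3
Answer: 6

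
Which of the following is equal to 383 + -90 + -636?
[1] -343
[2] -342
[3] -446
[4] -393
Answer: 1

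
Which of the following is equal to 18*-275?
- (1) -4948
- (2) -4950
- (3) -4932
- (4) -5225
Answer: 2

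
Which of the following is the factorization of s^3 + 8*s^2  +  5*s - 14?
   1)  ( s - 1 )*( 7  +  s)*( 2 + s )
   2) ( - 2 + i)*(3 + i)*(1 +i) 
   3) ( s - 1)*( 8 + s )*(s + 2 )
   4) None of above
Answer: 1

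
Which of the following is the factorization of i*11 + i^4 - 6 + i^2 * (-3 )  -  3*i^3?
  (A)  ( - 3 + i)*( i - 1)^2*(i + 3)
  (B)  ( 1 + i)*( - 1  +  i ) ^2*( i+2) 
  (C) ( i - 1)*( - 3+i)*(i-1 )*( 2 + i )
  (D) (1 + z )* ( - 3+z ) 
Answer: C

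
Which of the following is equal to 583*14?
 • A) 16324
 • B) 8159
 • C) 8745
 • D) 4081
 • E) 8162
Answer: E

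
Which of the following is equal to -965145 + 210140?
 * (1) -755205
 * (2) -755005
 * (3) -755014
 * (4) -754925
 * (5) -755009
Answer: 2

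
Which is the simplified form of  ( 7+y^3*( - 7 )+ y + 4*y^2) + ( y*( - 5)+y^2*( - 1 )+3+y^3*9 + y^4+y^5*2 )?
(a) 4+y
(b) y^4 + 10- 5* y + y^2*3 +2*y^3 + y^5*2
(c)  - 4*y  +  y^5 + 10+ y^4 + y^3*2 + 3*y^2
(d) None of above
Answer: d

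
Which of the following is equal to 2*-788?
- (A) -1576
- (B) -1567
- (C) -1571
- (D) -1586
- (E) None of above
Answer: A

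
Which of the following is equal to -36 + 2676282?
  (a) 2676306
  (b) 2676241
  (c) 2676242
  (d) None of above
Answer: d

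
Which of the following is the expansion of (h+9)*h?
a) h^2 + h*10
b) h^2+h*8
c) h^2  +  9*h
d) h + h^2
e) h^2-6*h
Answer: c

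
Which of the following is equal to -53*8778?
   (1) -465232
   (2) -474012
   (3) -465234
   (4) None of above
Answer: 3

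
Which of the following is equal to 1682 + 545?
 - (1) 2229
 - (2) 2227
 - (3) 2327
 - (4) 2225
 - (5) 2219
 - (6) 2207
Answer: 2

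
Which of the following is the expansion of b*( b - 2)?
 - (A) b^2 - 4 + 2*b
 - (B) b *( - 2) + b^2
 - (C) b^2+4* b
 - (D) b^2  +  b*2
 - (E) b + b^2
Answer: B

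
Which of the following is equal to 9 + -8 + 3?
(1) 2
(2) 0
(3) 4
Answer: 3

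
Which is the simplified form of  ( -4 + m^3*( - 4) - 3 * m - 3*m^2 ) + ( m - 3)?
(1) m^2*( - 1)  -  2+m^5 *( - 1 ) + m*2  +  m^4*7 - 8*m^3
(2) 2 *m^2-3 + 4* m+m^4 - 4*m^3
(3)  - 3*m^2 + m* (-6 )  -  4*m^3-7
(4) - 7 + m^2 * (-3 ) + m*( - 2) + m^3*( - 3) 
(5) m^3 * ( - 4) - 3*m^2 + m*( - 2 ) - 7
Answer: 5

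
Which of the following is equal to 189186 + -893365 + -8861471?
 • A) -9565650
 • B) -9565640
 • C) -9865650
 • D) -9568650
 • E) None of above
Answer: A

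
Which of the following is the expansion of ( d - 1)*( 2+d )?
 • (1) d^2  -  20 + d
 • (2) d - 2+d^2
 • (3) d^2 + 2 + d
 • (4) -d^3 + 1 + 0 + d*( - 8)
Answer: 2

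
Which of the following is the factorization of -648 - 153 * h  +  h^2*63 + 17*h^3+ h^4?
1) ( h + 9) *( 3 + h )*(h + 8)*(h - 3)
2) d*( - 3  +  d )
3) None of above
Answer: 1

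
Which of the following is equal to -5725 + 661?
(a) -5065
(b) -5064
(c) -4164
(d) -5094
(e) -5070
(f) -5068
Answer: b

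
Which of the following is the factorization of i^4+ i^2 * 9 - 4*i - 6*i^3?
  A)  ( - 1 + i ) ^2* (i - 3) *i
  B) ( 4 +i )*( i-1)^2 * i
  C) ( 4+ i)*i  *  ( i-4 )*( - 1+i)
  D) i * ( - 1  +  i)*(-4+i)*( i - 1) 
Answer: D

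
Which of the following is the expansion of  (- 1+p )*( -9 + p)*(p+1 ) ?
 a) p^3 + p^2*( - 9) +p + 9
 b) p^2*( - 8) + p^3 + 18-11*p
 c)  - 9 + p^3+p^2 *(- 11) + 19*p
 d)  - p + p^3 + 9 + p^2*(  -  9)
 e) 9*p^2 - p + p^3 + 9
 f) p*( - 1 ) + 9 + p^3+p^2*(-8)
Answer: d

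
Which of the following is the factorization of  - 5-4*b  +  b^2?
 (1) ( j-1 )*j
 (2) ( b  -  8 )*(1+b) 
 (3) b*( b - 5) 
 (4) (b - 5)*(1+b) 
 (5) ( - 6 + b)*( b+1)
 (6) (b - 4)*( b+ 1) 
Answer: 4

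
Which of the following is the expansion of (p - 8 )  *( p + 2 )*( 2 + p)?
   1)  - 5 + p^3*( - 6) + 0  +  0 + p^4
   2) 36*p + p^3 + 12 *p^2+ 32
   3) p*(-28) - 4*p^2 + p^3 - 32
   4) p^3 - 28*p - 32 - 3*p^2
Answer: 3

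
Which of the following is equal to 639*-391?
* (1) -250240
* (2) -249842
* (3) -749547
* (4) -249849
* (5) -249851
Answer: 4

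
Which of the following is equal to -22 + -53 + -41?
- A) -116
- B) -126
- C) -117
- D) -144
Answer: A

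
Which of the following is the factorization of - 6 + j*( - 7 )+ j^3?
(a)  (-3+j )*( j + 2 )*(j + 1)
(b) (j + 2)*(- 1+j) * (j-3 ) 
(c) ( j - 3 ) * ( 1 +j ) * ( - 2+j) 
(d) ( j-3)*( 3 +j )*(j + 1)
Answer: a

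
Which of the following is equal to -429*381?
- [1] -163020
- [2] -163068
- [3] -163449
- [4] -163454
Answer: 3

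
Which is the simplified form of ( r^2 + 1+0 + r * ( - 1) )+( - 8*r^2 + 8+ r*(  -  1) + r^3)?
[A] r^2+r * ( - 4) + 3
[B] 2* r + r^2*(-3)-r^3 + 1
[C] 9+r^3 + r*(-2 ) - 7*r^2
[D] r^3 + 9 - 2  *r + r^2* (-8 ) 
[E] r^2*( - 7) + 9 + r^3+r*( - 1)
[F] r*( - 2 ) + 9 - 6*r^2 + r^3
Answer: C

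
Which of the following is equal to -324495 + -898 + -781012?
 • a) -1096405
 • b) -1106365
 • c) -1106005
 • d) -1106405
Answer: d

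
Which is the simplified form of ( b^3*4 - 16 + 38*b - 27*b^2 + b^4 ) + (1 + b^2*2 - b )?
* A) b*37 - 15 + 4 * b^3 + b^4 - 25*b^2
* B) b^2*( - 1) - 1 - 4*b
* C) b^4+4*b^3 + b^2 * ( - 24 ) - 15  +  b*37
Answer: A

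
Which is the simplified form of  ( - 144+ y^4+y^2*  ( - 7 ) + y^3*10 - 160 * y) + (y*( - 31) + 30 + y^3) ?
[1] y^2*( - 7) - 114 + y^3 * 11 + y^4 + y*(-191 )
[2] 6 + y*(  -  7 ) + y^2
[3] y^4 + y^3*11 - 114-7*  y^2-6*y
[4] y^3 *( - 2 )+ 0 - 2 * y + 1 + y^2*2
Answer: 1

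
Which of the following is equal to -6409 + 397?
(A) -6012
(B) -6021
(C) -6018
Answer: A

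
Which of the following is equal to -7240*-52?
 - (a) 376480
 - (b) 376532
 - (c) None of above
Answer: a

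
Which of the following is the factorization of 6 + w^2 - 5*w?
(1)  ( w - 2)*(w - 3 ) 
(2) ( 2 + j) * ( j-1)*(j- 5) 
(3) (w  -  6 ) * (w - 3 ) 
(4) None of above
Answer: 1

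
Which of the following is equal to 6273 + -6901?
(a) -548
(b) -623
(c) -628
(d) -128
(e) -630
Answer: c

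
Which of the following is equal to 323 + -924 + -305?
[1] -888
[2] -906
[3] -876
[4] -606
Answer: 2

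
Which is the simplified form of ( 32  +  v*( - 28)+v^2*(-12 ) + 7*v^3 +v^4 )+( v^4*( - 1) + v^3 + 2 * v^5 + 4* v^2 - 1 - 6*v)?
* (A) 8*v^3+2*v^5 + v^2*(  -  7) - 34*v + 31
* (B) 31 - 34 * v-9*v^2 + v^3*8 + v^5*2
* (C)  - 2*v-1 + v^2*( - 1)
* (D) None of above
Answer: D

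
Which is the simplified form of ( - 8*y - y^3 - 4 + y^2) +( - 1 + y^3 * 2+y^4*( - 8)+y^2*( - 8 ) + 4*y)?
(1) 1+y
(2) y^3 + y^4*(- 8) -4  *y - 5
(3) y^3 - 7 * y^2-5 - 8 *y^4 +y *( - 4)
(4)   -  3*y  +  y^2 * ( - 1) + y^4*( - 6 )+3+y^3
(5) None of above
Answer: 3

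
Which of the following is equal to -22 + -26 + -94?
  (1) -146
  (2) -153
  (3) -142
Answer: 3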